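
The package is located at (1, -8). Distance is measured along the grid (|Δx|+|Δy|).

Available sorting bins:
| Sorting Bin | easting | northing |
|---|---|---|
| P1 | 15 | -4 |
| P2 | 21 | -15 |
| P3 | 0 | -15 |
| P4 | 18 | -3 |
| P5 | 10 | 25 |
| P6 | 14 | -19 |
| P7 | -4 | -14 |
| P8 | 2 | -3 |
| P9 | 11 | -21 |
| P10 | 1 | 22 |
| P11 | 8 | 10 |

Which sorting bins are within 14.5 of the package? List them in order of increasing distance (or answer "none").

P8, P3, P7

Distances from (1, -8):
P1: |14| + |4| = 14 + 4 = 18
P2: |20| + |-7| = 20 + 7 = 27
P3: |-1| + |-7| = 1 + 7 = 8
P4: |17| + |5| = 17 + 5 = 22
P5: |9| + |33| = 9 + 33 = 42
P6: |13| + |-11| = 13 + 11 = 24
P7: |-5| + |-6| = 5 + 6 = 11
P8: |1| + |5| = 1 + 5 = 6
P9: |10| + |-13| = 10 + 13 = 23
P10: |0| + |30| = 0 + 30 = 30
P11: |7| + |18| = 7 + 18 = 25
Threshold 14.5: P8 (6), P3 (8), P7 (11) are within range.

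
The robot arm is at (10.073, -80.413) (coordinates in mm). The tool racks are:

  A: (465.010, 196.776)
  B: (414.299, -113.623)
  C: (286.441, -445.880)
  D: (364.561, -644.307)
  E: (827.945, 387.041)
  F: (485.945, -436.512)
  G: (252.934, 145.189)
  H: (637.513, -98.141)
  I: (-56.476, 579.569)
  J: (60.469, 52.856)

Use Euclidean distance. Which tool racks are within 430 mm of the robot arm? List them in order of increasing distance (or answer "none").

Distances from (10.073, -80.413):
A: √((454.937)² + (277.189)²) = √(206967.67397 + 76833.74172) = 532.730 mm
B: √((404.226)² + (-33.210)²) = √(163398.65908 + 1102.90410) = 405.588 mm
C: √((276.368)² + (-365.467)²) = √(76379.27142 + 133566.12809) = 458.198 mm
D: √((354.488)² + (-563.894)²) = √(125661.74214 + 317976.44324) = 666.062 mm
E: √((817.872)² + (467.454)²) = √(668914.60838 + 218513.24212) = 942.034 mm
F: √((475.872)² + (-356.099)²) = √(226454.16038 + 126806.49780) = 594.357 mm
G: √((242.861)² + (225.602)²) = √(58981.46532 + 50896.26240) = 331.478 mm
H: √((627.440)² + (-17.728)²) = √(393680.95360 + 314.28198) = 627.690 mm
I: √((-66.549)² + (659.982)²) = √(4428.76940 + 435576.24032) = 663.329 mm
J: √((50.396)² + (133.269)²) = √(2539.75682 + 17760.62636) = 142.479 mm
Threshold 430 mm: J (142.479 mm), G (331.478 mm), B (405.588 mm) are within range.

J, G, B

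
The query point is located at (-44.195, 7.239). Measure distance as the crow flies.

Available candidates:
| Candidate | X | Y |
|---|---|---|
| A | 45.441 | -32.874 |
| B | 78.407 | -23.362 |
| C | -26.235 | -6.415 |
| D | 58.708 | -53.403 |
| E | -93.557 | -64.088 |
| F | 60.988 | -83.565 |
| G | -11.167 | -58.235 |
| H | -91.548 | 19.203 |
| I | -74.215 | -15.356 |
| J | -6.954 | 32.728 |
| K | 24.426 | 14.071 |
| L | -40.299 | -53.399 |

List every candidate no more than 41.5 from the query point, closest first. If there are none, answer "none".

C, I

Distances from (-44.195, 7.239):
A: 98.202
B: 126.363
C: 22.561
D: 119.442
E: 86.742
F: 138.956
G: 73.333
H: 48.841
I: 37.573
J: 45.128
K: 68.960
L: 60.763
Threshold 41.5: C (22.561), I (37.573) are within range.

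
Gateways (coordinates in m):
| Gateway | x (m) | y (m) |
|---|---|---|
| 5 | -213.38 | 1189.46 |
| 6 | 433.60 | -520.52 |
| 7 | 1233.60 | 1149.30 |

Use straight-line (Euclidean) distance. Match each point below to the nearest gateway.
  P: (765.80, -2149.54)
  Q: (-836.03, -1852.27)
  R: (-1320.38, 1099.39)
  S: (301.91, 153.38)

P at (765.80, -2149.54):
  5: √((-979.18)² + (3339.00)²) = √(958793.4724 + 11148921.0000) = 3479.61 m
  6: √((-332.20)² + (1629.02)²) = √(110356.8400 + 2653706.1604) = 1662.55 m
  7: √((467.80)² + (3298.84)²) = √(218836.8400 + 10882345.3456) = 3331.84 m
  → nearest: 6 (1662.55 m)
Q at (-836.03, -1852.27):
  5: √((622.65)² + (3041.73)²) = √(387693.0225 + 9252121.3929) = 3104.81 m
  6: √((1269.63)² + (1331.75)²) = √(1611960.3369 + 1773558.0625) = 1839.98 m
  7: √((2069.63)² + (3001.57)²) = √(4283368.3369 + 9009422.4649) = 3645.93 m
  → nearest: 6 (1839.98 m)
R at (-1320.38, 1099.39):
  5: √((1107.00)² + (90.07)²) = √(1225449.0000 + 8112.6049) = 1110.66 m
  6: √((1753.98)² + (-1619.91)²) = √(3076445.8404 + 2624108.4081) = 2387.58 m
  7: √((2553.98)² + (49.91)²) = √(6522813.8404 + 2491.0081) = 2554.47 m
  → nearest: 5 (1110.66 m)
S at (301.91, 153.38):
  5: √((-515.29)² + (1036.08)²) = √(265523.7841 + 1073461.7664) = 1157.15 m
  6: √((131.69)² + (-673.90)²) = √(17342.2561 + 454141.2100) = 686.65 m
  7: √((931.69)² + (995.92)²) = √(868046.2561 + 991856.6464) = 1363.78 m
  → nearest: 6 (686.65 m)

P→6; Q→6; R→5; S→6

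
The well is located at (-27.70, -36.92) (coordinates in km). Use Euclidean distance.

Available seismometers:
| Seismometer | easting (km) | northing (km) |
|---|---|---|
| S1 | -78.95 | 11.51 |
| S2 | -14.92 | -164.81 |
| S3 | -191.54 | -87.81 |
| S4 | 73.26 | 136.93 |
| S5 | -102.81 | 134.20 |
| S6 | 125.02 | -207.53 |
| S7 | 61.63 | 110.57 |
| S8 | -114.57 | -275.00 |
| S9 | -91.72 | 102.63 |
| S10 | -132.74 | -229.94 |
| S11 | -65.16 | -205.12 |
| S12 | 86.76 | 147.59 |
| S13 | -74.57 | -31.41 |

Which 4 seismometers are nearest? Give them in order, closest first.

S13, S1, S2, S9

Distances from (-27.70, -36.92):
S1: 70.51 km
S2: 128.53 km
S3: 171.56 km
S4: 201.04 km
S5: 186.88 km
S6: 228.98 km
S7: 172.43 km
S8: 253.43 km
S9: 153.53 km
S10: 219.75 km
S11: 172.32 km
S12: 217.13 km
S13: 47.19 km
Sorted: S13 (47.19 km) < S1 (70.51 km) < S2 (128.53 km) < S9 (153.53 km) < S3 (171.56 km) < S11 (172.32 km) < …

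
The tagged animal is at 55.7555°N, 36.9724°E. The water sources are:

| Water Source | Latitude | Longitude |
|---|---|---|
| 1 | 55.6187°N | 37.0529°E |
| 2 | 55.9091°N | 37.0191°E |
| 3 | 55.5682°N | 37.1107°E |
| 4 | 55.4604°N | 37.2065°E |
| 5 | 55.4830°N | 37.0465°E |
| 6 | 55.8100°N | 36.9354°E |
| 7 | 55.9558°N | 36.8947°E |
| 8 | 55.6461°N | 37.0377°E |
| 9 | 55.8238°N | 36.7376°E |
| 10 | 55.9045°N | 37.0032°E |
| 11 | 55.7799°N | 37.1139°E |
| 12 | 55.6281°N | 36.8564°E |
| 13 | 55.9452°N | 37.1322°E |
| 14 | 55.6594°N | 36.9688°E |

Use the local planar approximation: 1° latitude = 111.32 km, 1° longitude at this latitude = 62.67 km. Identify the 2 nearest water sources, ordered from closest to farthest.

6, 11

Distances from 55.7555°N, 36.9724°E:
1: √((-0.1368·111.32)² + (0.0805·62.67)²) = √(231.909527 + 25.451369) = 16.0425 km
2: √((0.1536·111.32)² + (0.0467·62.67)²) = √(292.367320 + 8.565509) = 17.3474 km
3: √((-0.1873·111.32)² + (0.1383·62.67)²) = √(434.732341 + 75.121413) = 22.5799 km
4: √((-0.2951·111.32)² + (0.2341·62.67)²) = √(1079.157453 + 215.239620) = 35.9777 km
5: √((-0.2725·111.32)² + (0.0741·62.67)²) = √(920.194024 + 21.565315) = 30.6881 km
6: √((0.0545·111.32)² + (-0.0370·62.67)²) = √(36.807761 + 5.376787) = 6.4950 km
7: √((0.2003·111.32)² + (-0.0777·62.67)²) = √(497.173868 + 23.711631) = 22.8229 km
8: √((-0.1094·111.32)² + (0.0653·62.67)²) = √(148.313621 + 16.747337) = 12.8476 km
9: √((0.0683·111.32)² + (-0.2348·62.67)²) = √(57.807981 + 216.528753) = 16.5631 km
10: √((0.1490·111.32)² + (0.0308·62.67)²) = √(275.117953 + 3.725811) = 16.6986 km
11: √((0.0244·111.32)² + (0.1415·62.67)²) = √(7.377786 + 78.637966) = 9.2745 km
12: √((-0.1274·111.32)² + (-0.1160·62.67)²) = √(201.133889 + 52.848829) = 15.9368 km
13: √((0.1897·111.32)² + (0.1598·62.67)²) = √(445.944752 + 100.293535) = 23.3717 km
14: √((-0.0961·111.32)² + (-0.0036·62.67)²) = √(114.444037 + 0.050901) = 10.7002 km
Sorted: 6 (6.4950 km) < 11 (9.2745 km) < 14 (10.7002 km) < 8 (12.8476 km) < …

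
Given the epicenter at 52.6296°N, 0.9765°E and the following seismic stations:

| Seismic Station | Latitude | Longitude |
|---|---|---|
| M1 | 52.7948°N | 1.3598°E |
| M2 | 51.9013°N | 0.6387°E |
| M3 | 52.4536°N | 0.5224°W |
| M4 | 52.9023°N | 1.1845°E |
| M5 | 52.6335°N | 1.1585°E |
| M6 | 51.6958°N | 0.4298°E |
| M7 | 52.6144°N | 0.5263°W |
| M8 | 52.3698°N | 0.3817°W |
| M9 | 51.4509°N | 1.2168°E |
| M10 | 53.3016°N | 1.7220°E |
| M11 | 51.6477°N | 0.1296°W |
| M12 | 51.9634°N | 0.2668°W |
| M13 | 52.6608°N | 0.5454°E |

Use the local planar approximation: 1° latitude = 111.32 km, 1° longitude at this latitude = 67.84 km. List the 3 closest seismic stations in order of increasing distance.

Distances from 52.6296°N, 0.9765°E:
M1: 31.8489 km
M2: 84.2509 km
M3: 103.5557 km
M4: 33.4762 km
M5: 12.3545 km
M6: 110.3687 km
M7: 101.9640 km
M8: 96.5725 km
M9: 132.2217 km
M10: 90.2989 km
M11: 132.5831 km
M12: 112.3124 km
M13: 29.4513 km
Sorted: M5 (12.3545 km) < M13 (29.4513 km) < M1 (31.8489 km) < M4 (33.4762 km) < M2 (84.2509 km) < …

M5, M13, M1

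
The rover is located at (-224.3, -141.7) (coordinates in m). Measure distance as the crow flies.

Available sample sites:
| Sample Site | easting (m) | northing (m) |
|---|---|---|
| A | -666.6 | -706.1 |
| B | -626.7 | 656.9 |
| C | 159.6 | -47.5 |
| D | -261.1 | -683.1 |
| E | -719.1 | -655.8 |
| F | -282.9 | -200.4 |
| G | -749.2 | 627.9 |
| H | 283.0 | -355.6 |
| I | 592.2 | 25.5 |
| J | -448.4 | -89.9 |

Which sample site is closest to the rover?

F

Distances from (-224.3, -141.7):
A: √((-442.3)² + (-564.4)²) = √(195629.290 + 318547.360) = 717.1 m
B: √((-402.4)² + (798.6)²) = √(161925.760 + 637761.960) = 894.3 m
C: √((383.9)² + (94.2)²) = √(147379.210 + 8873.640) = 395.3 m
D: √((-36.8)² + (-541.4)²) = √(1354.240 + 293113.960) = 542.6 m
E: √((-494.8)² + (-514.1)²) = √(244827.040 + 264298.810) = 713.5 m
F: √((-58.6)² + (-58.7)²) = √(3433.960 + 3445.690) = 82.9 m
G: √((-524.9)² + (769.6)²) = √(275520.010 + 592284.160) = 931.6 m
H: √((507.3)² + (-213.9)²) = √(257353.290 + 45753.210) = 550.6 m
I: √((816.5)² + (167.2)²) = √(666672.250 + 27955.840) = 833.4 m
J: √((-224.1)² + (51.8)²) = √(50220.810 + 2683.240) = 230.0 m
Minimum: F at 82.9 m.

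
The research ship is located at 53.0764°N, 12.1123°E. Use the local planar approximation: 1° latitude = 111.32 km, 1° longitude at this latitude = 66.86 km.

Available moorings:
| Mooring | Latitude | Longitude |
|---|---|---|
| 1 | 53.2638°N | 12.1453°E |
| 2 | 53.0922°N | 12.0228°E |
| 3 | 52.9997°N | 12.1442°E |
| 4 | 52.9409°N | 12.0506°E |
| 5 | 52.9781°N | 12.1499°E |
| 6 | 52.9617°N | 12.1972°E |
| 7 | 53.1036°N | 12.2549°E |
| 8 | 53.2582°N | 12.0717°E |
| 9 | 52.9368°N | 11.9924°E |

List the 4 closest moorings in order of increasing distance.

2, 3, 7, 5

Distances from 53.0764°N, 12.1123°E:
1: 20.9777 km
2: 6.2371 km
3: 8.8006 km
4: 15.6378 km
5: 11.2278 km
6: 13.9733 km
7: 10.0035 km
8: 20.4192 km
9: 17.4861 km
Sorted: 2 (6.2371 km) < 3 (8.8006 km) < 7 (10.0035 km) < 5 (11.2278 km) < 6 (13.9733 km) < 4 (15.6378 km) < …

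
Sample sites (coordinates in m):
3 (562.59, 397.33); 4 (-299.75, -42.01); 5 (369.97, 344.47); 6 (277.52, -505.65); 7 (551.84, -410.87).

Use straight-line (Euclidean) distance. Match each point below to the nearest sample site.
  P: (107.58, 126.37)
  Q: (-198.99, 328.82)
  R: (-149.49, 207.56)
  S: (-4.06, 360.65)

P at (107.58, 126.37):
  3: √((455.01)² + (270.96)²) = √(207034.1001 + 73419.3216) = 529.58 m
  4: √((-407.33)² + (-168.38)²) = √(165917.7289 + 28351.8244) = 440.76 m
  5: √((262.39)² + (218.10)²) = √(68848.5121 + 47567.6100) = 341.20 m
  6: √((169.94)² + (-632.02)²) = √(28879.6036 + 399449.2804) = 654.47 m
  7: √((444.26)² + (-537.24)²) = √(197366.9476 + 288626.8176) = 697.13 m
  → nearest: 5 (341.20 m)
Q at (-198.99, 328.82):
  3: √((761.58)² + (68.51)²) = √(580004.0964 + 4693.6201) = 764.66 m
  4: √((-100.76)² + (-370.83)²) = √(10152.5776 + 137514.8889) = 384.28 m
  5: √((568.96)² + (15.65)²) = √(323715.4816 + 244.9225) = 569.18 m
  6: √((476.51)² + (-834.47)²) = √(227061.7801 + 696340.1809) = 960.94 m
  7: √((750.83)² + (-739.69)²) = √(563745.6889 + 547141.2961) = 1053.99 m
  → nearest: 4 (384.28 m)
R at (-149.49, 207.56):
  3: √((712.08)² + (189.77)²) = √(507057.9264 + 36012.6529) = 736.93 m
  4: √((-150.26)² + (-249.57)²) = √(22578.0676 + 62285.1849) = 291.31 m
  5: √((519.46)² + (136.91)²) = √(269838.6916 + 18744.3481) = 537.20 m
  6: √((427.01)² + (-713.21)²) = √(182337.5401 + 508668.5041) = 831.27 m
  7: √((701.33)² + (-618.43)²) = √(491863.7689 + 382455.6649) = 935.05 m
  → nearest: 4 (291.31 m)
S at (-4.06, 360.65):
  3: √((566.65)² + (36.68)²) = √(321092.2225 + 1345.4224) = 567.84 m
  4: √((-295.69)² + (-402.66)²) = √(87432.5761 + 162135.0756) = 499.57 m
  5: √((374.03)² + (-16.18)²) = √(139898.4409 + 261.7924) = 374.38 m
  6: √((281.58)² + (-866.30)²) = √(79287.2964 + 750475.6900) = 910.91 m
  7: √((555.90)² + (-771.52)²) = √(309024.8100 + 595243.1104) = 950.93 m
  → nearest: 5 (374.38 m)

P→5; Q→4; R→4; S→5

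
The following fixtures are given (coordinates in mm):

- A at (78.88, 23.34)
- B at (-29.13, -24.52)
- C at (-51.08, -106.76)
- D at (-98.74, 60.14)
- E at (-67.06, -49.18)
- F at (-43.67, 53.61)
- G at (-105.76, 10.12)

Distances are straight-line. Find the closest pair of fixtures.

Pairwise distances:
A–B: 118.14 mm
A–C: 183.89 mm
A–D: 181.39 mm
A–E: 162.97 mm
A–F: 126.23 mm
A–G: 185.11 mm
B–C: 85.12 mm
B–D: 109.60 mm
B–E: 45.24 mm
B–F: 79.47 mm
B–G: 84.10 mm
C–D: 173.57 mm
C–E: 59.76 mm
C–F: 160.54 mm
C–G: 129.04 mm
D–E: 113.82 mm
D–F: 55.46 mm
D–G: 50.51 mm
E–F: 105.42 mm
E–G: 70.81 mm
F–G: 75.81 mm
Closest pair: B–E at 45.24 mm.

B and E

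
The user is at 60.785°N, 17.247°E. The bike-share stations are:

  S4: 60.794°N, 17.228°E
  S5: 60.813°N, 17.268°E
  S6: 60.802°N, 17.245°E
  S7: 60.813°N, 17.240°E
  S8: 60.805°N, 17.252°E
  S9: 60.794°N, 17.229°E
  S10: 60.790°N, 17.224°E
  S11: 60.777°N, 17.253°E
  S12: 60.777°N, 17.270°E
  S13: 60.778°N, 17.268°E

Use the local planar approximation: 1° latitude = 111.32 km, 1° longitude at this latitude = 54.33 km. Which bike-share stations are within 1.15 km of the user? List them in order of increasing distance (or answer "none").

Distances from 60.785°N, 17.247°E:
S4: 1.439 km
S5: 3.319 km
S6: 1.896 km
S7: 3.140 km
S8: 2.243 km
S9: 1.400 km
S10: 1.368 km
S11: 0.948 km
S12: 1.534 km
S13: 1.382 km
Threshold 1.15 km: S11 (0.948 km) is within range.

S11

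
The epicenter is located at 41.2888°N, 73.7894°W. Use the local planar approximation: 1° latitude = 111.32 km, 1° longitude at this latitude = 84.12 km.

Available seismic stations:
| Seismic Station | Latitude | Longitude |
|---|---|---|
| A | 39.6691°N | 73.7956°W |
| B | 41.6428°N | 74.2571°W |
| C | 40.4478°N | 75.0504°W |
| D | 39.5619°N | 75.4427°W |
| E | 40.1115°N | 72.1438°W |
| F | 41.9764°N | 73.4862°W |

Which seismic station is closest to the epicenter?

B

Distances from 41.2888°N, 73.7894°W:
A: √((-1.6197·111.32)² + (-0.0062·84.12)²) = √(32509.894467 + 0.272008) = 180.3058 km
B: √((0.3540·111.32)² + (-0.4677·84.12)²) = √(1552.933717 + 1547.865669) = 55.6848 km
C: √((-0.8410·111.32)² + (-1.2610·84.12)²) = √(8764.726869 + 11251.973513) = 141.4804 km
D: √((-1.7269·111.32)² + (-1.6533·84.12)²) = √(36955.643958 + 19342.021403) = 237.2713 km
E: √((-1.1773·111.32)² + (1.6456·84.12)²) = √(17175.946685 + 19162.275746) = 190.6259 km
F: √((0.6876·111.32)² + (0.3032·84.12)²) = √(5858.927600 + 650.514411) = 80.6811 km
Minimum: B at 55.6848 km.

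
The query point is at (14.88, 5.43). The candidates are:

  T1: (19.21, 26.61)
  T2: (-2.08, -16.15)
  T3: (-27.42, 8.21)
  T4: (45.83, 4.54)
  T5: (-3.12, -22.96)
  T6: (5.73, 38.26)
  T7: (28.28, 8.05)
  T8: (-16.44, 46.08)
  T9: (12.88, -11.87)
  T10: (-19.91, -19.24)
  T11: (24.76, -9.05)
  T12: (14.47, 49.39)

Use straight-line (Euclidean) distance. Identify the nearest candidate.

T7

Distances from (14.88, 5.43):
T1: 21.62
T2: 27.45
T3: 42.39
T4: 30.96
T5: 33.62
T6: 34.08
T7: 13.65
T8: 51.32
T9: 17.42
T10: 42.65
T11: 17.53
T12: 43.96
Minimum: T7 at 13.65.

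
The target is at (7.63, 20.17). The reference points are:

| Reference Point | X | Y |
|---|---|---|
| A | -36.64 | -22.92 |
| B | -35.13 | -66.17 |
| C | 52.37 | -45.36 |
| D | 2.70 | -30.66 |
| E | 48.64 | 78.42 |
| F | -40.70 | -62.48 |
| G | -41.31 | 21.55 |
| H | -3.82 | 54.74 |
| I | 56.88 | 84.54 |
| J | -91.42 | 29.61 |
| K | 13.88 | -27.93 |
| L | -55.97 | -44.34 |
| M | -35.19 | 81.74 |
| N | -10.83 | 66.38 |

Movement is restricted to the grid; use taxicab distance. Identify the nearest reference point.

H

Distances from (7.63, 20.17):
A: |-44.27| + |-43.09| = 44.27 + 43.09 = 87.36
B: |-42.76| + |-86.34| = 42.76 + 86.34 = 129.10
C: |44.74| + |-65.53| = 44.74 + 65.53 = 110.27
D: |-4.93| + |-50.83| = 4.93 + 50.83 = 55.76
E: |41.01| + |58.25| = 41.01 + 58.25 = 99.26
F: |-48.33| + |-82.65| = 48.33 + 82.65 = 130.98
G: |-48.94| + |1.38| = 48.94 + 1.38 = 50.32
H: |-11.45| + |34.57| = 11.45 + 34.57 = 46.02
I: |49.25| + |64.37| = 49.25 + 64.37 = 113.62
J: |-99.05| + |9.44| = 99.05 + 9.44 = 108.49
K: |6.25| + |-48.10| = 6.25 + 48.10 = 54.35
L: |-63.60| + |-64.51| = 63.60 + 64.51 = 128.11
M: |-42.82| + |61.57| = 42.82 + 61.57 = 104.39
N: |-18.46| + |46.21| = 18.46 + 46.21 = 64.67
Minimum: H at 46.02.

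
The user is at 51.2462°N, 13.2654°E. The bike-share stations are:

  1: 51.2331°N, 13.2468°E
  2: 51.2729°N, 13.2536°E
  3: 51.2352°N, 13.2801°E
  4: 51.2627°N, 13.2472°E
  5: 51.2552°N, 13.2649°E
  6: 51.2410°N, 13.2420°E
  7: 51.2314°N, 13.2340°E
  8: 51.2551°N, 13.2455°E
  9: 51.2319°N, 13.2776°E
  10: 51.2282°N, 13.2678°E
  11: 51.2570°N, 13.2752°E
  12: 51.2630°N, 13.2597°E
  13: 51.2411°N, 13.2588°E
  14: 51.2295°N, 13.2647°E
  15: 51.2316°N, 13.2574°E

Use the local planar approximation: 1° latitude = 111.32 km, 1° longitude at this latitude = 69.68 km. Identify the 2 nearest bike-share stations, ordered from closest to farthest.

Distances from 51.2462°N, 13.2654°E:
1: √((-0.0131·111.32)² + (-0.0186·69.68)²) = √(2.126616 + 1.679740) = 1.9510 km
2: √((0.0267·111.32)² + (-0.0118·69.68)²) = √(8.834234 + 0.676052) = 3.0839 km
3: √((-0.0110·111.32)² + (0.0147·69.68)²) = √(1.499449 + 1.049182) = 1.5964 km
4: √((0.0165·111.32)² + (-0.0182·69.68)²) = √(3.373761 + 1.608270) = 2.2320 km
5: √((0.0090·111.32)² + (-0.0005·69.68)²) = √(1.003764 + 0.001214) = 1.0025 km
6: √((-0.0052·111.32)² + (-0.0234·69.68)²) = √(0.335084 + 2.658569) = 1.7302 km
7: √((-0.0148·111.32)² + (-0.0314·69.68)²) = √(2.714375 + 4.787134) = 2.7389 km
8: √((0.0089·111.32)² + (-0.0199·69.68)²) = √(0.981582 + 1.922748) = 1.7042 km
9: √((-0.0143·111.32)² + (0.0122·69.68)²) = √(2.534069 + 0.722663) = 1.8046 km
10: √((-0.0180·111.32)² + (0.0024·69.68)²) = √(4.015054 + 0.027967) = 2.0107 km
11: √((0.0108·111.32)² + (0.0098·69.68)²) = √(1.445419 + 0.466303) = 1.3827 km
12: √((0.0168·111.32)² + (-0.0057·69.68)²) = √(3.497558 + 0.157749) = 1.9119 km
13: √((-0.0051·111.32)² + (-0.0066·69.68)²) = √(0.322320 + 0.211497) = 0.7306 km
14: √((-0.0167·111.32)² + (-0.0007·69.68)²) = √(3.456045 + 0.002379) = 1.8597 km
15: √((-0.0146·111.32)² + (-0.0080·69.68)²) = √(2.641509 + 0.310739) = 1.7182 km
Sorted: 13 (0.7306 km) < 5 (1.0025 km) < 11 (1.3827 km) < 3 (1.5964 km) < …

13, 5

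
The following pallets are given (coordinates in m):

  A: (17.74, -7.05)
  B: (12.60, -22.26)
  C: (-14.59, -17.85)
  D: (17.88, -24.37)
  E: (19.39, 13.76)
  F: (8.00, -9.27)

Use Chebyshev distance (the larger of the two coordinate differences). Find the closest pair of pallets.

B and D

Pairwise distances:
A–B: max(|-5.14|, |-15.21|) = 15.21 m
A–C: max(|-32.33|, |-10.80|) = 32.33 m
A–D: max(|0.14|, |-17.32|) = 17.32 m
A–E: max(|1.65|, |20.81|) = 20.81 m
A–F: max(|-9.74|, |-2.22|) = 9.74 m
B–C: max(|-27.19|, |4.41|) = 27.19 m
B–D: max(|5.28|, |-2.11|) = 5.28 m
B–E: max(|6.79|, |36.02|) = 36.02 m
B–F: max(|-4.60|, |12.99|) = 12.99 m
C–D: max(|32.47|, |-6.52|) = 32.47 m
C–E: max(|33.98|, |31.61|) = 33.98 m
C–F: max(|22.59|, |8.58|) = 22.59 m
D–E: max(|1.51|, |38.13|) = 38.13 m
D–F: max(|-9.88|, |15.10|) = 15.10 m
E–F: max(|-11.39|, |-23.03|) = 23.03 m
Closest pair: B–D at 5.28 m.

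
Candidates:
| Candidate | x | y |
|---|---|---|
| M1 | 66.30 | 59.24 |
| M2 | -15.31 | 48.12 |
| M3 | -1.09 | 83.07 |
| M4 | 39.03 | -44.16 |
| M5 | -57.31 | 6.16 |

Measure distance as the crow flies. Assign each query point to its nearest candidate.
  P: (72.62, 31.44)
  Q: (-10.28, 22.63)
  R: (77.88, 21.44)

P→M1; Q→M2; R→M1

P at (72.62, 31.44):
  M1: 28.51
  M2: 89.50
  M3: 89.99
  M4: 82.73
  M5: 132.37
  → nearest: M1 (28.51)
Q at (-10.28, 22.63):
  M1: 84.88
  M2: 25.98
  M3: 61.13
  M4: 83.02
  M5: 49.83
  → nearest: M2 (25.98)
R at (77.88, 21.44):
  M1: 39.53
  M2: 96.93
  M3: 100.17
  M4: 76.24
  M5: 136.05
  → nearest: M1 (39.53)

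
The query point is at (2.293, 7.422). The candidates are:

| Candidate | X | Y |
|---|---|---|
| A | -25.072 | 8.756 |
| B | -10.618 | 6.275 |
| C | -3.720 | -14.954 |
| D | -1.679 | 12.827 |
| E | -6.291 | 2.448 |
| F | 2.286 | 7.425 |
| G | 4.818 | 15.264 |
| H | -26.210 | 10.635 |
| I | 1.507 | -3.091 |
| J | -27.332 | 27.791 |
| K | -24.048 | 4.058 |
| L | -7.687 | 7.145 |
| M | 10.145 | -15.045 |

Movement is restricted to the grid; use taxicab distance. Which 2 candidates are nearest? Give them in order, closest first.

Distances from (2.293, 7.422):
A: 28.699
B: 14.058
C: 28.389
D: 9.377
E: 13.558
F: 0.010
G: 10.367
H: 31.716
I: 11.299
J: 49.994
K: 29.705
L: 10.257
M: 30.319
Sorted: F (0.010) < D (9.377) < L (10.257) < G (10.367) < …

F, D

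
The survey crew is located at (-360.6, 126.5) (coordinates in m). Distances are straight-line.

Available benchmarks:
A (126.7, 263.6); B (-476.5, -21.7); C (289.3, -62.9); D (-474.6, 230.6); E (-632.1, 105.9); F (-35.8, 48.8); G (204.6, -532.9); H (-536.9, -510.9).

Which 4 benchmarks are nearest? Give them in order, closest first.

Distances from (-360.6, 126.5):
A: √((487.3)² + (137.1)²) = √(237461.290 + 18796.410) = 506.2 m
B: √((-115.9)² + (-148.2)²) = √(13432.810 + 21963.240) = 188.1 m
C: √((649.9)² + (-189.4)²) = √(422370.010 + 35872.360) = 676.9 m
D: √((-114.0)² + (104.1)²) = √(12996.000 + 10836.810) = 154.4 m
E: √((-271.5)² + (-20.6)²) = √(73712.250 + 424.360) = 272.3 m
F: √((324.8)² + (-77.7)²) = √(105495.040 + 6037.290) = 334.0 m
G: √((565.2)² + (-659.4)²) = √(319451.040 + 434808.360) = 868.5 m
H: √((-176.3)² + (-637.4)²) = √(31081.690 + 406278.760) = 661.3 m
Sorted: D (154.4 m) < B (188.1 m) < E (272.3 m) < F (334.0 m) < A (506.2 m) < H (661.3 m) < …

D, B, E, F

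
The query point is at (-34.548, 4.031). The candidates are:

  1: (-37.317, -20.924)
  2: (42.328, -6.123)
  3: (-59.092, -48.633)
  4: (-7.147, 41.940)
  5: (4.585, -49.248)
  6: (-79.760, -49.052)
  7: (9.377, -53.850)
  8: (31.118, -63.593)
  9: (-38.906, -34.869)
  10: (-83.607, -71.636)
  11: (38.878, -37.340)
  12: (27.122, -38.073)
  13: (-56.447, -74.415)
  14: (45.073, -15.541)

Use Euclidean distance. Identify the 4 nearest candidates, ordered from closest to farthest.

Distances from (-34.548, 4.031):
1: √((-2.769)² + (-24.955)²) = √(7.66736 + 622.75202) = 25.108
2: √((76.876)² + (-10.154)²) = √(5909.91938 + 103.10372) = 77.544
3: √((-24.544)² + (-52.664)²) = √(602.40794 + 2773.49690) = 58.103
4: √((27.401)² + (37.909)²) = √(750.81480 + 1437.09228) = 46.775
5: √((39.133)² + (-53.279)²) = √(1531.39169 + 2838.65184) = 66.106
6: √((-45.212)² + (-53.083)²) = √(2044.12494 + 2817.80489) = 69.728
7: √((43.925)² + (-57.881)²) = √(1929.40563 + 3350.21016) = 72.661
8: √((65.666)² + (-67.624)²) = √(4312.02356 + 4573.00538) = 94.260
9: √((-4.358)² + (-38.900)²) = √(18.99216 + 1513.21000) = 39.143
10: √((-49.059)² + (-75.667)²) = √(2406.78548 + 5725.49489) = 90.179
11: √((73.426)² + (-41.371)²) = √(5391.37748 + 1711.55964) = 84.279
12: √((61.670)² + (-42.104)²) = √(3803.18890 + 1772.74682) = 74.672
13: √((-21.899)² + (-78.446)²) = √(479.56620 + 6153.77492) = 81.445
14: √((79.621)² + (-19.572)²) = √(6339.50364 + 383.06318) = 81.991
Sorted: 1 (25.108) < 9 (39.143) < 4 (46.775) < 3 (58.103) < 5 (66.106) < 6 (69.728) < …

1, 9, 4, 3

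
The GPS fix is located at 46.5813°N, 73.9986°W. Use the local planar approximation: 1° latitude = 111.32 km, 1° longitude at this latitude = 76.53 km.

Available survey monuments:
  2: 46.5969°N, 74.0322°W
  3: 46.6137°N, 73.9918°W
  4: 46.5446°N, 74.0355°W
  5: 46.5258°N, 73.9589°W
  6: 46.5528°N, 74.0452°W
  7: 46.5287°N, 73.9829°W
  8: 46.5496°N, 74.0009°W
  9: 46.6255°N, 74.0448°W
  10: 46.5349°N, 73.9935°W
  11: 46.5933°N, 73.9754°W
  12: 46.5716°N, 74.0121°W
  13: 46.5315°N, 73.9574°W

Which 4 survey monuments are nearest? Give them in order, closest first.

Distances from 46.5813°N, 73.9986°W:
2: 3.1029 km
3: 3.6441 km
4: 4.9664 km
5: 6.8849 km
6: 4.7733 km
7: 5.9774 km
8: 3.5332 km
9: 6.0589 km
10: 5.1800 km
11: 2.2219 km
12: 1.4945 km
13: 6.3777 km
Sorted: 12 (1.4945 km) < 11 (2.2219 km) < 2 (3.1029 km) < 8 (3.5332 km) < 3 (3.6441 km) < 6 (4.7733 km) < …

12, 11, 2, 8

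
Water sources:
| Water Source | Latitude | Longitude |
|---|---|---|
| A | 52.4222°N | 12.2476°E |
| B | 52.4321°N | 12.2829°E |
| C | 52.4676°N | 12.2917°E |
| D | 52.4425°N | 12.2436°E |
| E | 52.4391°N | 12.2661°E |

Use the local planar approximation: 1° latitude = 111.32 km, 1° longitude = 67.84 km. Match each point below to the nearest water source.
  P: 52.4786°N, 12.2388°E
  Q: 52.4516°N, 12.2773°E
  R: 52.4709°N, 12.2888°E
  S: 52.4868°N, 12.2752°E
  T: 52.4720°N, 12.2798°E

P at 52.4786°N, 12.2388°E:
  A: √((-0.0564·111.32)² + (0.0088·67.84)²) = √(39.418909 + 0.356399) = 6.3068 km
  B: √((-0.0465·111.32)² + (0.0441·67.84)²) = √(26.794910 + 8.950532) = 5.9787 km
  C: √((-0.0110·111.32)² + (0.0529·67.84)²) = √(1.499449 + 12.879026) = 3.7919 km
  D: √((-0.0361·111.32)² + (0.0048·67.84)²) = √(16.149564 + 0.106036) = 4.0318 km
  E: √((-0.0395·111.32)² + (0.0273·67.84)²) = √(19.334840 + 3.430023) = 4.7713 km
  → nearest: C (3.7919 km)
Q at 52.4516°N, 12.2773°E:
  A: √((-0.0294·111.32)² + (-0.0297·67.84)²) = √(10.711272 + 4.059612) = 3.8433 km
  B: √((-0.0195·111.32)² + (0.0056·67.84)²) = √(4.712112 + 0.144327) = 2.2037 km
  C: √((0.0160·111.32)² + (0.0144·67.84)²) = √(3.172388 + 0.954326) = 2.0314 km
  D: √((-0.0091·111.32)² + (-0.0337·67.84)²) = √(1.026193 + 5.226747) = 2.5006 km
  E: √((-0.0125·111.32)² + (-0.0112·67.84)²) = √(1.936272 + 0.577308) = 1.5854 km
  → nearest: E (1.5854 km)
R at 52.4709°N, 12.2888°E:
  A: √((-0.0487·111.32)² + (-0.0412·67.84)²) = √(29.390320 + 7.812070) = 6.0994 km
  B: √((-0.0388·111.32)² + (-0.0059·67.84)²) = √(18.655627 + 0.160205) = 4.3377 km
  C: √((-0.0033·111.32)² + (0.0029·67.84)²) = √(0.134950 + 0.038705) = 0.4167 km
  D: √((-0.0284·111.32)² + (-0.0452·67.84)²) = √(9.995006 + 9.402613) = 4.4043 km
  E: √((-0.0318·111.32)² + (-0.0227·67.84)²) = √(12.531430 + 2.371501) = 3.8604 km
  → nearest: C (0.4167 km)
S at 52.4868°N, 12.2752°E:
  A: √((-0.0646·111.32)² + (-0.0276·67.84)²) = √(51.714393 + 3.505822) = 7.4310 km
  B: √((-0.0547·111.32)² + (0.0077·67.84)²) = √(37.078405 + 0.272868) = 6.1116 km
  C: √((-0.0192·111.32)² + (0.0165·67.84)²) = √(4.568239 + 1.252967) = 2.4127 km
  D: √((-0.0443·111.32)² + (-0.0316·67.84)²) = √(24.319456 + 4.595638) = 5.3773 km
  E: √((-0.0477·111.32)² + (-0.0091·67.84)²) = √(28.195718 + 0.381114) = 5.3457 km
  → nearest: C (2.4127 km)
T at 52.4720°N, 12.2798°E:
  A: √((-0.0498·111.32)² + (-0.0322·67.84)²) = √(30.733009 + 4.771813) = 5.9586 km
  B: √((-0.0399·111.32)² + (0.0031·67.84)²) = √(19.728415 + 0.044228) = 4.4466 km
  C: √((-0.0044·111.32)² + (0.0119·67.84)²) = √(0.239912 + 0.651727) = 0.9443 km
  D: √((-0.0295·111.32)² + (-0.0362·67.84)²) = √(10.784262 + 6.030993) = 4.1006 km
  E: √((-0.0329·111.32)² + (-0.0137·67.84)²) = √(13.413379 + 0.863799) = 3.7785 km
  → nearest: C (0.9443 km)

P→C; Q→E; R→C; S→C; T→C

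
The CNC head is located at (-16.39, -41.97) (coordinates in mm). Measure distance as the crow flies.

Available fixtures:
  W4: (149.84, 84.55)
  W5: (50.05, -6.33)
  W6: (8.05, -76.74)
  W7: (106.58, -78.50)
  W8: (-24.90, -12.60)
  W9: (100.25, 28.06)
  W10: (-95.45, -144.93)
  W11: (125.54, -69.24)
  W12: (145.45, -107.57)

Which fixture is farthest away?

Distances from (-16.39, -41.97):
W4: 208.90 mm
W5: 75.40 mm
W6: 42.50 mm
W7: 128.28 mm
W8: 30.58 mm
W9: 136.05 mm
W10: 129.81 mm
W11: 144.53 mm
W12: 174.63 mm
Maximum: W4 at 208.90 mm.

W4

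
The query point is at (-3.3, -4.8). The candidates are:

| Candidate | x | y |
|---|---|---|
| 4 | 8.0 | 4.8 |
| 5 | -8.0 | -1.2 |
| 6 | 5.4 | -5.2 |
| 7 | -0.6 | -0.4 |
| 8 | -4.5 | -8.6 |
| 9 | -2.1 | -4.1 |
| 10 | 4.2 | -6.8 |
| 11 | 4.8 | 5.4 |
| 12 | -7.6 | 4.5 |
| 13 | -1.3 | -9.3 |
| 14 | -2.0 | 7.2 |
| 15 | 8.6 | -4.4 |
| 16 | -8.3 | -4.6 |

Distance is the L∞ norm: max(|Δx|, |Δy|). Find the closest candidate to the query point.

Distances from (-3.3, -4.8):
4: max(|11.3|, |9.6|) = 11.3
5: max(|-4.7|, |3.6|) = 4.7
6: max(|8.7|, |-0.4|) = 8.7
7: max(|2.7|, |4.4|) = 4.4
8: max(|-1.2|, |-3.8|) = 3.8
9: max(|1.2|, |0.7|) = 1.2
10: max(|7.5|, |-2.0|) = 7.5
11: max(|8.1|, |10.2|) = 10.2
12: max(|-4.3|, |9.3|) = 9.3
13: max(|2.0|, |-4.5|) = 4.5
14: max(|1.3|, |12.0|) = 12.0
15: max(|11.9|, |0.4|) = 11.9
16: max(|-5.0|, |0.2|) = 5.0
Minimum: 9 at 1.2.

9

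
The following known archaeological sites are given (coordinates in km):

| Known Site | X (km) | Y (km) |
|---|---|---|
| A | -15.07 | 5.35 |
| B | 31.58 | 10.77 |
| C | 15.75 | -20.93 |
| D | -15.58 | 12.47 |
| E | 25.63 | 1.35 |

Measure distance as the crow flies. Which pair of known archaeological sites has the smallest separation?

A and D

Pairwise distances:
A–B: 46.96 km
A–C: 40.50 km
A–D: 7.14 km
A–E: 40.90 km
B–C: 35.43 km
B–D: 47.19 km
B–E: 11.14 km
C–D: 45.79 km
C–E: 24.37 km
D–E: 42.68 km
Closest pair: A–D at 7.14 km.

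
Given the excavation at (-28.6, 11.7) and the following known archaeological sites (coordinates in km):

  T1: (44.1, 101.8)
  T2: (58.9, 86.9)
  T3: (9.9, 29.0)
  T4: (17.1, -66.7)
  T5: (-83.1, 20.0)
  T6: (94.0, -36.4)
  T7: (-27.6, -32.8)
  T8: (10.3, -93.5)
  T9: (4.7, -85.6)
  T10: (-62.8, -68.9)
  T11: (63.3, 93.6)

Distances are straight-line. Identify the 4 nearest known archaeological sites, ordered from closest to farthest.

Distances from (-28.6, 11.7):
T1: √((72.7)² + (90.1)²) = √(5285.290 + 8118.010) = 115.8 km
T2: √((87.5)² + (75.2)²) = √(7656.250 + 5655.040) = 115.4 km
T3: √((38.5)² + (17.3)²) = √(1482.250 + 299.290) = 42.2 km
T4: √((45.7)² + (-78.4)²) = √(2088.490 + 6146.560) = 90.7 km
T5: √((-54.5)² + (8.3)²) = √(2970.250 + 68.890) = 55.1 km
T6: √((122.6)² + (-48.1)²) = √(15030.760 + 2313.610) = 131.7 km
T7: √((1.0)² + (-44.5)²) = √(1.000 + 1980.250) = 44.5 km
T8: √((38.9)² + (-105.2)²) = √(1513.210 + 11067.040) = 112.2 km
T9: √((33.3)² + (-97.3)²) = √(1108.890 + 9467.290) = 102.8 km
T10: √((-34.2)² + (-80.6)²) = √(1169.640 + 6496.360) = 87.6 km
T11: √((91.9)² + (81.9)²) = √(8445.610 + 6707.610) = 123.1 km
Sorted: T3 (42.2 km) < T7 (44.5 km) < T5 (55.1 km) < T10 (87.6 km) < T4 (90.7 km) < T9 (102.8 km) < …

T3, T7, T5, T10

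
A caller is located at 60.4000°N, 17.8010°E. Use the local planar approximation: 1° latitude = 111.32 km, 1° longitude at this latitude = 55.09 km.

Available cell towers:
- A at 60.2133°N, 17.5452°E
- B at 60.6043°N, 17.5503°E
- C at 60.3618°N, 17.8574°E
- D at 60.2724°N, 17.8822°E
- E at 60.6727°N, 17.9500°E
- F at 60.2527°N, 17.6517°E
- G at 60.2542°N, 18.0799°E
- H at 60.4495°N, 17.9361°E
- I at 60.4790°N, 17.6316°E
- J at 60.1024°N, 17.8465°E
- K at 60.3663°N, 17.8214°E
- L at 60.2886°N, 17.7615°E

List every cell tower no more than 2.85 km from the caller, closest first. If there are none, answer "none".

none

Distances from 60.4000°N, 17.8010°E:
A: 25.1105 km
B: 26.6078 km
C: 5.2666 km
D: 14.8922 km
E: 31.4472 km
F: 18.3446 km
G: 22.3495 km
H: 9.2605 km
I: 12.8230 km
J: 33.2235 km
K: 3.9162 km
L: 12.5905 km
Threshold 2.85 km: none within range.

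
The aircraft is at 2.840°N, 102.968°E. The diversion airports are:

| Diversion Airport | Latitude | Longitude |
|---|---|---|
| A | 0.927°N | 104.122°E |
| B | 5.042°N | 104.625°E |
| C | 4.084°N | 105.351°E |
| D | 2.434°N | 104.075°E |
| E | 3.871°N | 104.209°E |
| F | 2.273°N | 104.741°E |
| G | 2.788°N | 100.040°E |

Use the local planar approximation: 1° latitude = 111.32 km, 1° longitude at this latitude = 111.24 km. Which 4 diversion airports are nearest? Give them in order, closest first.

D, E, F, A

Distances from 2.840°N, 102.968°E:
A: 248.654 km
B: 306.696 km
C: 299.077 km
D: 131.175 km
E: 179.527 km
F: 207.082 km
G: 325.762 km
Sorted: D (131.175 km) < E (179.527 km) < F (207.082 km) < A (248.654 km) < C (299.077 km) < B (306.696 km) < …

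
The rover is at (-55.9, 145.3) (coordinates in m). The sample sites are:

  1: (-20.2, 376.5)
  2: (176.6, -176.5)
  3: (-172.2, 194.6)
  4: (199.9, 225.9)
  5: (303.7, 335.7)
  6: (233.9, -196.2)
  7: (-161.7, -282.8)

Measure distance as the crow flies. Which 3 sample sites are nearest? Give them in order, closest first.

Distances from (-55.9, 145.3):
1: 233.9 m
2: 397.0 m
3: 126.3 m
4: 268.2 m
5: 406.9 m
6: 447.9 m
7: 441.0 m
Sorted: 3 (126.3 m) < 1 (233.9 m) < 4 (268.2 m) < 2 (397.0 m) < 5 (406.9 m) < …

3, 1, 4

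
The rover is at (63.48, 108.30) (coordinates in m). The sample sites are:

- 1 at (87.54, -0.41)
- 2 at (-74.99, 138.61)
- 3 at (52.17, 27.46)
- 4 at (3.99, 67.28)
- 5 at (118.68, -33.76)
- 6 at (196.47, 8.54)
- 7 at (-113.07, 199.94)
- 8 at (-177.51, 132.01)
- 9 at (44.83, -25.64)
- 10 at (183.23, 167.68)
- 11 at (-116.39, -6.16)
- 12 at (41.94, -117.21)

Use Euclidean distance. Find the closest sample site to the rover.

Distances from (63.48, 108.30):
1: √((24.06)² + (-108.71)²) = √(578.8836 + 11817.8641) = 111.34 m
2: √((-138.47)² + (30.31)²) = √(19173.9409 + 918.6961) = 141.75 m
3: √((-11.31)² + (-80.84)²) = √(127.9161 + 6535.1056) = 81.63 m
4: √((-59.49)² + (-41.02)²) = √(3539.0601 + 1682.6404) = 72.26 m
5: √((55.20)² + (-142.06)²) = √(3047.0400 + 20181.0436) = 152.41 m
6: √((132.99)² + (-99.76)²) = √(17686.3401 + 9952.0576) = 166.25 m
7: √((-176.55)² + (91.64)²) = √(31169.9025 + 8397.8896) = 198.92 m
8: √((-240.99)² + (23.71)²) = √(58076.1801 + 562.1641) = 242.15 m
9: √((-18.65)² + (-133.94)²) = √(347.8225 + 17939.9236) = 135.23 m
10: √((119.75)² + (59.38)²) = √(14340.0625 + 3525.9844) = 133.66 m
11: √((-179.87)² + (-114.46)²) = √(32353.2169 + 13101.0916) = 213.20 m
12: √((-21.54)² + (-225.51)²) = √(463.9716 + 50854.7601) = 226.54 m
Minimum: 4 at 72.26 m.

4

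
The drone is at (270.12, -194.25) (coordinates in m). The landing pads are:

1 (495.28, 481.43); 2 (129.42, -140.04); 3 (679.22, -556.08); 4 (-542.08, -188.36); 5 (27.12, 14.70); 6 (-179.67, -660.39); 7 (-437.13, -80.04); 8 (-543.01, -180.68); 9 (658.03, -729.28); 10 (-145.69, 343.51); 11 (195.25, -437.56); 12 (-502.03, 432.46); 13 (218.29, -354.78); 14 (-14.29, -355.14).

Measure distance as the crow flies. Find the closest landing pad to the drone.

2

Distances from (270.12, -194.25):
1: 712.21 m
2: 150.78 m
3: 546.15 m
4: 812.22 m
5: 320.48 m
6: 647.76 m
7: 716.41 m
8: 813.24 m
9: 660.86 m
10: 679.77 m
11: 254.57 m
12: 994.48 m
13: 168.69 m
14: 326.76 m
Minimum: 2 at 150.78 m.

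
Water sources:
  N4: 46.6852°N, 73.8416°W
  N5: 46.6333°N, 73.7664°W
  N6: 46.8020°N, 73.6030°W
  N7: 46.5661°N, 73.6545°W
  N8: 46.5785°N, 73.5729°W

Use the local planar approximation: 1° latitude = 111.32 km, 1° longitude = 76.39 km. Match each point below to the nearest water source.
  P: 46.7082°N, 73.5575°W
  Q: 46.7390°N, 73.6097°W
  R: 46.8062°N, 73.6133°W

P at 46.7082°N, 73.5575°W:
  N4: 21.8529 km
  N5: 18.0048 km
  N6: 11.0051 km
  N7: 17.4681 km
  N8: 14.4861 km
  → nearest: N6 (11.0051 km)
Q at 46.7390°N, 73.6097°W:
  N4: 18.6998 km
  N5: 16.7851 km
  N6: 7.0318 km
  N7: 19.5491 km
  N8: 18.0867 km
  → nearest: N6 (7.0318 km)
R at 46.8062°N, 73.6133°W:
  N4: 22.0359 km
  N5: 22.5219 km
  N6: 0.9152 km
  N7: 26.9126 km
  N8: 25.5347 km
  → nearest: N6 (0.9152 km)

P→N6; Q→N6; R→N6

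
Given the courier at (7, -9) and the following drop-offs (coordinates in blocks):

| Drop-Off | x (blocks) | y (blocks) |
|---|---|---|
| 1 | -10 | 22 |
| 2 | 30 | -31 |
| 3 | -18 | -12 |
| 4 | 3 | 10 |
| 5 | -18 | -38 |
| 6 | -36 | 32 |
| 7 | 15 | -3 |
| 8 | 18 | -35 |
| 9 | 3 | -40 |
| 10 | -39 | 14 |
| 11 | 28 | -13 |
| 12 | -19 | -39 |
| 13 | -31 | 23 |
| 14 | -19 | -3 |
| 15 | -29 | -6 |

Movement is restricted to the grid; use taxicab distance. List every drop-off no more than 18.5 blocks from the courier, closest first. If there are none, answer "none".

Distances from (7, -9):
1: |-17| + |31| = 17 + 31 = 48 blocks
2: |23| + |-22| = 23 + 22 = 45 blocks
3: |-25| + |-3| = 25 + 3 = 28 blocks
4: |-4| + |19| = 4 + 19 = 23 blocks
5: |-25| + |-29| = 25 + 29 = 54 blocks
6: |-43| + |41| = 43 + 41 = 84 blocks
7: |8| + |6| = 8 + 6 = 14 blocks
8: |11| + |-26| = 11 + 26 = 37 blocks
9: |-4| + |-31| = 4 + 31 = 35 blocks
10: |-46| + |23| = 46 + 23 = 69 blocks
11: |21| + |-4| = 21 + 4 = 25 blocks
12: |-26| + |-30| = 26 + 30 = 56 blocks
13: |-38| + |32| = 38 + 32 = 70 blocks
14: |-26| + |6| = 26 + 6 = 32 blocks
15: |-36| + |3| = 36 + 3 = 39 blocks
Threshold 18.5 blocks: 7 (14 blocks) is within range.

7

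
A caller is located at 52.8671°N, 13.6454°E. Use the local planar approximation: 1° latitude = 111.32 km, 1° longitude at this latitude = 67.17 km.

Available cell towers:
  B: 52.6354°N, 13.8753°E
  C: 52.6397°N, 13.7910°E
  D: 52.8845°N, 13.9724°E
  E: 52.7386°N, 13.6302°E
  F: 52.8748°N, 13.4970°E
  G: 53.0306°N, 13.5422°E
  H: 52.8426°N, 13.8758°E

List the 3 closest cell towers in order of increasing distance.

F, E, H

Distances from 52.8671°N, 13.6454°E:
B: √((-0.2317·111.32)² + (0.2299·67.17)²) = √(665.270802 + 238.467193) = 30.0622 km
C: √((-0.2274·111.32)² + (0.1456·67.17)²) = √(640.807102 + 95.647461) = 27.1377 km
D: √((0.0174·111.32)² + (0.3270·67.17)²) = √(3.751845 + 482.443214) = 22.0498 km
E: √((-0.1285·111.32)² + (-0.0152·67.17)²) = √(204.622153 + 1.042408) = 14.3410 km
F: √((0.0077·111.32)² + (-0.1484·67.17)²) = √(0.734730 + 99.361582) = 10.0048 km
G: √((0.1635·111.32)² + (-0.1032·67.17)²) = √(331.269849 + 48.051848) = 19.4762 km
H: √((-0.0245·111.32)² + (0.2304·67.17)²) = √(7.438383 + 239.505586) = 15.7145 km
Sorted: F (10.0048 km) < E (14.3410 km) < H (15.7145 km) < G (19.4762 km) < D (22.0498 km) < …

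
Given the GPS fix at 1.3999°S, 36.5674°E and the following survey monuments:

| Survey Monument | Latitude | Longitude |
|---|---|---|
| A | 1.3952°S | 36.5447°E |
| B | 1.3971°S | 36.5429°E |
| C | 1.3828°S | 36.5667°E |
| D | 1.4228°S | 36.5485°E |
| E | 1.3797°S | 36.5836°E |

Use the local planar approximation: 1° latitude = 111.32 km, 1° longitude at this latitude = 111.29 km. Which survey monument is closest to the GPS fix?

Distances from 1.3999°S, 36.5674°E:
A: √((0.0047·111.32)² + (-0.0227·111.29)²) = √(0.273742 + 6.382106) = 2.5799 km
B: √((0.0028·111.32)² + (-0.0245·111.29)²) = √(0.097154 + 7.434375) = 2.7444 km
C: √((0.0171·111.32)² + (-0.0007·111.29)²) = √(3.623586 + 0.006069) = 1.9052 km
D: √((-0.0229·111.32)² + (-0.0189·111.29)²) = √(6.498563 + 4.424212) = 3.3050 km
E: √((0.0202·111.32)² + (0.0162·111.29)²) = √(5.056490 + 3.250441) = 2.8822 km
Minimum: C at 1.9052 km.

C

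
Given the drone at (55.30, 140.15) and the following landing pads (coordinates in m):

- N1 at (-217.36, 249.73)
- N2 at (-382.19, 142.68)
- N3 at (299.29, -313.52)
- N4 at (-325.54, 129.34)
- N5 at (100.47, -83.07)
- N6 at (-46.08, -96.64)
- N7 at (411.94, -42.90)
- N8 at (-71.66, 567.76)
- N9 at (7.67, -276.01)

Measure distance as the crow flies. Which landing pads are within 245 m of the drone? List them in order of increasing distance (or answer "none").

N5

Distances from (55.30, 140.15):
N1: √((-272.66)² + (109.58)²) = √(74343.4756 + 12007.7764) = 293.86 m
N2: √((-437.49)² + (2.53)²) = √(191397.5001 + 6.4009) = 437.50 m
N3: √((243.99)² + (-453.67)²) = √(59531.1201 + 205816.4689) = 515.12 m
N4: √((-380.84)² + (-10.81)²) = √(145039.1056 + 116.8561) = 380.99 m
N5: √((45.17)² + (-223.22)²) = √(2040.3289 + 49827.1684) = 227.74 m
N6: √((-101.38)² + (-236.79)²) = √(10277.9044 + 56069.5041) = 257.58 m
N7: √((356.64)² + (-183.05)²) = √(127192.0896 + 33507.3025) = 400.87 m
N8: √((-126.96)² + (427.61)²) = √(16118.8416 + 182850.3121) = 446.06 m
N9: √((-47.63)² + (-416.16)²) = √(2268.6169 + 173189.1456) = 418.88 m
Threshold 245 m: N5 (227.74 m) is within range.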